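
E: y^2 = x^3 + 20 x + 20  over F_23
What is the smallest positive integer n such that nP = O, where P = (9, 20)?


Compute successive multiples of P until we hit O:
  1P = (9, 20)
  2P = (18, 18)
  3P = (4, 7)
  4P = (14, 13)
  5P = (13, 4)
  6P = (17, 12)
  7P = (21, 15)
  8P = (1, 15)
  ... (continuing to 23P)
  23P = O

ord(P) = 23


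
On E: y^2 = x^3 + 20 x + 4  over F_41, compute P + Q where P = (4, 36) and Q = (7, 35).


P != Q, so use the chord formula.
s = (y2 - y1) / (x2 - x1) = (40) / (3) mod 41 = 27
x3 = s^2 - x1 - x2 mod 41 = 27^2 - 4 - 7 = 21
y3 = s (x1 - x3) - y1 mod 41 = 27 * (4 - 21) - 36 = 38

P + Q = (21, 38)


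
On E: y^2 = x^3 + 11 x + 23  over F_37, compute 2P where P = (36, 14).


Doubling: s = (3 x1^2 + a) / (2 y1)
s = (3*36^2 + 11) / (2*14) mod 37 = 19
x3 = s^2 - 2 x1 mod 37 = 19^2 - 2*36 = 30
y3 = s (x1 - x3) - y1 mod 37 = 19 * (36 - 30) - 14 = 26

2P = (30, 26)


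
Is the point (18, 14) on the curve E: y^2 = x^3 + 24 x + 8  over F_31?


Check whether y^2 = x^3 + 24 x + 8 (mod 31) for (x, y) = (18, 14).
LHS: y^2 = 14^2 mod 31 = 10
RHS: x^3 + 24 x + 8 = 18^3 + 24*18 + 8 mod 31 = 10
LHS = RHS

Yes, on the curve


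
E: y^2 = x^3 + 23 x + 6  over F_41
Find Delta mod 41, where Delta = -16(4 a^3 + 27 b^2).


4 a^3 + 27 b^2 = 4*23^3 + 27*6^2 = 48668 + 972 = 49640
Delta = -16 * (49640) = -794240
Delta mod 41 = 12

Delta = 12 (mod 41)


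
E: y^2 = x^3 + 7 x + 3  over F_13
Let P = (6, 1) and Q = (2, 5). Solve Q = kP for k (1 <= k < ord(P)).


Enumerate multiples of P until we hit Q = (2, 5):
  1P = (6, 1)
  2P = (2, 8)
  3P = (4, 2)
  4P = (0, 9)
  5P = (3, 8)
  6P = (8, 8)
  7P = (8, 5)
  8P = (3, 5)
  9P = (0, 4)
  10P = (4, 11)
  11P = (2, 5)
Match found at i = 11.

k = 11


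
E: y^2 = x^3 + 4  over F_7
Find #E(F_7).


For each x in F_7, count y with y^2 = x^3 + 0 x + 4 mod 7:
  x = 0: RHS = 4, y in [2, 5]  -> 2 point(s)
Affine points: 2. Add the point at infinity: total = 3.

#E(F_7) = 3


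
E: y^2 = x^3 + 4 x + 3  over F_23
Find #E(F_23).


For each x in F_23, count y with y^2 = x^3 + 4 x + 3 mod 23:
  x = 0: RHS = 3, y in [7, 16]  -> 2 point(s)
  x = 1: RHS = 8, y in [10, 13]  -> 2 point(s)
  x = 6: RHS = 13, y in [6, 17]  -> 2 point(s)
  x = 7: RHS = 6, y in [11, 12]  -> 2 point(s)
  x = 8: RHS = 18, y in [8, 15]  -> 2 point(s)
  x = 9: RHS = 9, y in [3, 20]  -> 2 point(s)
  x = 10: RHS = 8, y in [10, 13]  -> 2 point(s)
  x = 12: RHS = 8, y in [10, 13]  -> 2 point(s)
  x = 16: RHS = 0, y in [0]  -> 1 point(s)
  x = 17: RHS = 16, y in [4, 19]  -> 2 point(s)
Affine points: 19. Add the point at infinity: total = 20.

#E(F_23) = 20


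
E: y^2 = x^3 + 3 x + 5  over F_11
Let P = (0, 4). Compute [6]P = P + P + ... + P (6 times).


k = 6 = 110_2 (binary, LSB first: 011)
Double-and-add from P = (0, 4):
  bit 0 = 0: acc unchanged = O
  bit 1 = 1: acc = O + (1, 8) = (1, 8)
  bit 2 = 1: acc = (1, 8) + (10, 1) = (4, 9)

6P = (4, 9)


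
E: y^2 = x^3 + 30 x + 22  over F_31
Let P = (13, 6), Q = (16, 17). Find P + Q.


P != Q, so use the chord formula.
s = (y2 - y1) / (x2 - x1) = (11) / (3) mod 31 = 14
x3 = s^2 - x1 - x2 mod 31 = 14^2 - 13 - 16 = 12
y3 = s (x1 - x3) - y1 mod 31 = 14 * (13 - 12) - 6 = 8

P + Q = (12, 8)


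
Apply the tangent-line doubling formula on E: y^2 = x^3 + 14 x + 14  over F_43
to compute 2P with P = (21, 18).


Doubling: s = (3 x1^2 + a) / (2 y1)
s = (3*21^2 + 14) / (2*18) mod 43 = 24
x3 = s^2 - 2 x1 mod 43 = 24^2 - 2*21 = 18
y3 = s (x1 - x3) - y1 mod 43 = 24 * (21 - 18) - 18 = 11

2P = (18, 11)


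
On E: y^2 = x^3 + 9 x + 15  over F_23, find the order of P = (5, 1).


Compute successive multiples of P until we hit O:
  1P = (5, 1)
  2P = (6, 3)
  3P = (16, 0)
  4P = (6, 20)
  5P = (5, 22)
  6P = O

ord(P) = 6


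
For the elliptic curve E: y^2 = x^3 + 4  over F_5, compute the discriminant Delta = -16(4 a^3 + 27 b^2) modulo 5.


4 a^3 + 27 b^2 = 4*0^3 + 27*4^2 = 0 + 432 = 432
Delta = -16 * (432) = -6912
Delta mod 5 = 3

Delta = 3 (mod 5)


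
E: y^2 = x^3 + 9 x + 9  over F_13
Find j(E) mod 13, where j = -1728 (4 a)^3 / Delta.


Delta = -16(4 a^3 + 27 b^2) mod 13 = 5
-1728 * (4 a)^3 = -1728 * (4*9)^3 mod 13 = 12
j = 12 * 5^(-1) mod 13 = 5

j = 5 (mod 13)


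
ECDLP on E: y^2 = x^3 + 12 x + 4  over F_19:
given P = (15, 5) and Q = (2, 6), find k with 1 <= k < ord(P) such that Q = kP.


Enumerate multiples of P until we hit Q = (2, 6):
  1P = (15, 5)
  2P = (6, 11)
  3P = (9, 10)
  4P = (11, 17)
  5P = (2, 13)
  6P = (8, 17)
  7P = (16, 13)
  8P = (14, 3)
  9P = (13, 18)
  10P = (0, 2)
  11P = (1, 13)
  12P = (1, 6)
  13P = (0, 17)
  14P = (13, 1)
  15P = (14, 16)
  16P = (16, 6)
  17P = (8, 2)
  18P = (2, 6)
Match found at i = 18.

k = 18


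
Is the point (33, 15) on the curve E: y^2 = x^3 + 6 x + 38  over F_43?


Check whether y^2 = x^3 + 6 x + 38 (mod 43) for (x, y) = (33, 15).
LHS: y^2 = 15^2 mod 43 = 10
RHS: x^3 + 6 x + 38 = 33^3 + 6*33 + 38 mod 43 = 10
LHS = RHS

Yes, on the curve


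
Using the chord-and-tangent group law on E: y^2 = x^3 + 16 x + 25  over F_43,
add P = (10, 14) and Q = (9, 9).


P != Q, so use the chord formula.
s = (y2 - y1) / (x2 - x1) = (38) / (42) mod 43 = 5
x3 = s^2 - x1 - x2 mod 43 = 5^2 - 10 - 9 = 6
y3 = s (x1 - x3) - y1 mod 43 = 5 * (10 - 6) - 14 = 6

P + Q = (6, 6)


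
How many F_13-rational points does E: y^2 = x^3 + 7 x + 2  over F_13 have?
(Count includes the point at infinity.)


For each x in F_13, count y with y^2 = x^3 + 7 x + 2 mod 13:
  x = 1: RHS = 10, y in [6, 7]  -> 2 point(s)
  x = 4: RHS = 3, y in [4, 9]  -> 2 point(s)
  x = 6: RHS = 0, y in [0]  -> 1 point(s)
  x = 7: RHS = 4, y in [2, 11]  -> 2 point(s)
  x = 9: RHS = 1, y in [1, 12]  -> 2 point(s)
Affine points: 9. Add the point at infinity: total = 10.

#E(F_13) = 10


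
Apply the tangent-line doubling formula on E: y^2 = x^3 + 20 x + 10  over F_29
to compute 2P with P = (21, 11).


Doubling: s = (3 x1^2 + a) / (2 y1)
s = (3*21^2 + 20) / (2*11) mod 29 = 7
x3 = s^2 - 2 x1 mod 29 = 7^2 - 2*21 = 7
y3 = s (x1 - x3) - y1 mod 29 = 7 * (21 - 7) - 11 = 0

2P = (7, 0)


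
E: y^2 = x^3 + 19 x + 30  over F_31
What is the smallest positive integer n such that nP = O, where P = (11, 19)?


Compute successive multiples of P until we hit O:
  1P = (11, 19)
  2P = (18, 2)
  3P = (6, 22)
  4P = (28, 16)
  5P = (27, 13)
  6P = (13, 5)
  7P = (25, 17)
  8P = (14, 8)
  ... (continuing to 20P)
  20P = O

ord(P) = 20


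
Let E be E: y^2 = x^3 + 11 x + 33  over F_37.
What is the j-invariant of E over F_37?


Delta = -16(4 a^3 + 27 b^2) mod 37 = 34
-1728 * (4 a)^3 = -1728 * (4*11)^3 mod 37 = 36
j = 36 * 34^(-1) mod 37 = 25

j = 25 (mod 37)


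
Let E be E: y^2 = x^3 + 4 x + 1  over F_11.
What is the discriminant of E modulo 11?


4 a^3 + 27 b^2 = 4*4^3 + 27*1^2 = 256 + 27 = 283
Delta = -16 * (283) = -4528
Delta mod 11 = 4

Delta = 4 (mod 11)


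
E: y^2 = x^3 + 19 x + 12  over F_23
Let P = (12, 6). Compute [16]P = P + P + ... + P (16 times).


k = 16 = 10000_2 (binary, LSB first: 00001)
Double-and-add from P = (12, 6):
  bit 0 = 0: acc unchanged = O
  bit 1 = 0: acc unchanged = O
  bit 2 = 0: acc unchanged = O
  bit 3 = 0: acc unchanged = O
  bit 4 = 1: acc = O + (17, 21) = (17, 21)

16P = (17, 21)


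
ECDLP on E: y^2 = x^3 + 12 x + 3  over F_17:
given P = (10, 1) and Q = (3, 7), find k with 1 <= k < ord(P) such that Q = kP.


Enumerate multiples of P until we hit Q = (3, 7):
  1P = (10, 1)
  2P = (6, 11)
  3P = (3, 7)
Match found at i = 3.

k = 3


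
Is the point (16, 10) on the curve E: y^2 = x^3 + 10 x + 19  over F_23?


Check whether y^2 = x^3 + 10 x + 19 (mod 23) for (x, y) = (16, 10).
LHS: y^2 = 10^2 mod 23 = 8
RHS: x^3 + 10 x + 19 = 16^3 + 10*16 + 19 mod 23 = 20
LHS != RHS

No, not on the curve


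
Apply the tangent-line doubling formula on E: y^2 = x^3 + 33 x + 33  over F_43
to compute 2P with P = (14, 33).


Doubling: s = (3 x1^2 + a) / (2 y1)
s = (3*14^2 + 33) / (2*33) mod 43 = 27
x3 = s^2 - 2 x1 mod 43 = 27^2 - 2*14 = 13
y3 = s (x1 - x3) - y1 mod 43 = 27 * (14 - 13) - 33 = 37

2P = (13, 37)


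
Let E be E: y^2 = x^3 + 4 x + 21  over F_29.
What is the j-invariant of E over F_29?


Delta = -16(4 a^3 + 27 b^2) mod 29 = 11
-1728 * (4 a)^3 = -1728 * (4*4)^3 mod 29 = 26
j = 26 * 11^(-1) mod 29 = 5

j = 5 (mod 29)


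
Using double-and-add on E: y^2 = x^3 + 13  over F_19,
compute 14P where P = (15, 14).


k = 14 = 1110_2 (binary, LSB first: 0111)
Double-and-add from P = (15, 14):
  bit 0 = 0: acc unchanged = O
  bit 1 = 1: acc = O + (9, 18) = (9, 18)
  bit 2 = 1: acc = (9, 18) + (5, 9) = (16, 9)
  bit 3 = 1: acc = (16, 9) + (10, 5) = (4, 18)

14P = (4, 18)


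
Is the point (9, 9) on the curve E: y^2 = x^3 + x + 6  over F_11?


Check whether y^2 = x^3 + 1 x + 6 (mod 11) for (x, y) = (9, 9).
LHS: y^2 = 9^2 mod 11 = 4
RHS: x^3 + 1 x + 6 = 9^3 + 1*9 + 6 mod 11 = 7
LHS != RHS

No, not on the curve


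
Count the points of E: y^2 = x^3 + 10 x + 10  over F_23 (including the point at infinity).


For each x in F_23, count y with y^2 = x^3 + 10 x + 10 mod 23:
  x = 5: RHS = 1, y in [1, 22]  -> 2 point(s)
  x = 7: RHS = 9, y in [3, 20]  -> 2 point(s)
  x = 8: RHS = 4, y in [2, 21]  -> 2 point(s)
  x = 9: RHS = 1, y in [1, 22]  -> 2 point(s)
  x = 10: RHS = 6, y in [11, 12]  -> 2 point(s)
  x = 11: RHS = 2, y in [5, 18]  -> 2 point(s)
  x = 12: RHS = 18, y in [8, 15]  -> 2 point(s)
  x = 15: RHS = 16, y in [4, 19]  -> 2 point(s)
Affine points: 16. Add the point at infinity: total = 17.

#E(F_23) = 17


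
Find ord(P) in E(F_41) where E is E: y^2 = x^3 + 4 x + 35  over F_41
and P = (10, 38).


Compute successive multiples of P until we hit O:
  1P = (10, 38)
  2P = (37, 18)
  3P = (27, 8)
  4P = (3, 22)
  5P = (19, 0)
  6P = (3, 19)
  7P = (27, 33)
  8P = (37, 23)
  ... (continuing to 10P)
  10P = O

ord(P) = 10


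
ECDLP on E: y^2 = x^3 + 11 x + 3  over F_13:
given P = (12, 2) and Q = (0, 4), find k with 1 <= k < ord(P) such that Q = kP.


Enumerate multiples of P until we hit Q = (0, 4):
  1P = (12, 2)
  2P = (11, 8)
  3P = (0, 4)
Match found at i = 3.

k = 3


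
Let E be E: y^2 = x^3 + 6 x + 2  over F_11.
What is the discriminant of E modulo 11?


4 a^3 + 27 b^2 = 4*6^3 + 27*2^2 = 864 + 108 = 972
Delta = -16 * (972) = -15552
Delta mod 11 = 2

Delta = 2 (mod 11)


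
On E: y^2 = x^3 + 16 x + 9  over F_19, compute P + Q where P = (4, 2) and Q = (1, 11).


P != Q, so use the chord formula.
s = (y2 - y1) / (x2 - x1) = (9) / (16) mod 19 = 16
x3 = s^2 - x1 - x2 mod 19 = 16^2 - 4 - 1 = 4
y3 = s (x1 - x3) - y1 mod 19 = 16 * (4 - 4) - 2 = 17

P + Q = (4, 17)


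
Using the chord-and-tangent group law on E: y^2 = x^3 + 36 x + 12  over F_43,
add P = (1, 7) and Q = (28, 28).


P != Q, so use the chord formula.
s = (y2 - y1) / (x2 - x1) = (21) / (27) mod 43 = 39
x3 = s^2 - x1 - x2 mod 43 = 39^2 - 1 - 28 = 30
y3 = s (x1 - x3) - y1 mod 43 = 39 * (1 - 30) - 7 = 23

P + Q = (30, 23)


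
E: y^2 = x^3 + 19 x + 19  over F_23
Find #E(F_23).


For each x in F_23, count y with y^2 = x^3 + 19 x + 19 mod 23:
  x = 1: RHS = 16, y in [4, 19]  -> 2 point(s)
  x = 5: RHS = 9, y in [3, 20]  -> 2 point(s)
  x = 6: RHS = 4, y in [2, 21]  -> 2 point(s)
  x = 7: RHS = 12, y in [9, 14]  -> 2 point(s)
  x = 8: RHS = 16, y in [4, 19]  -> 2 point(s)
  x = 10: RHS = 13, y in [6, 17]  -> 2 point(s)
  x = 11: RHS = 18, y in [8, 15]  -> 2 point(s)
  x = 13: RHS = 2, y in [5, 18]  -> 2 point(s)
  x = 14: RHS = 16, y in [4, 19]  -> 2 point(s)
  x = 16: RHS = 3, y in [7, 16]  -> 2 point(s)
  x = 18: RHS = 6, y in [11, 12]  -> 2 point(s)
  x = 20: RHS = 4, y in [2, 21]  -> 2 point(s)
Affine points: 24. Add the point at infinity: total = 25.

#E(F_23) = 25


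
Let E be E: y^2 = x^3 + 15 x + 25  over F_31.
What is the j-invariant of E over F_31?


Delta = -16(4 a^3 + 27 b^2) mod 31 = 18
-1728 * (4 a)^3 = -1728 * (4*15)^3 mod 31 = 29
j = 29 * 18^(-1) mod 31 = 24

j = 24 (mod 31)


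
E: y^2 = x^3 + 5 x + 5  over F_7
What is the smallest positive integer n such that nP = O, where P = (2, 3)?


Compute successive multiples of P until we hit O:
  1P = (2, 3)
  2P = (5, 6)
  3P = (1, 5)
  4P = (1, 2)
  5P = (5, 1)
  6P = (2, 4)
  7P = O

ord(P) = 7


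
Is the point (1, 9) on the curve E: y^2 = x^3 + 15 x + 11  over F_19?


Check whether y^2 = x^3 + 15 x + 11 (mod 19) for (x, y) = (1, 9).
LHS: y^2 = 9^2 mod 19 = 5
RHS: x^3 + 15 x + 11 = 1^3 + 15*1 + 11 mod 19 = 8
LHS != RHS

No, not on the curve


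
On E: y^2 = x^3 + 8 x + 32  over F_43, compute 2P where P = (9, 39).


Doubling: s = (3 x1^2 + a) / (2 y1)
s = (3*9^2 + 8) / (2*39) mod 43 = 17
x3 = s^2 - 2 x1 mod 43 = 17^2 - 2*9 = 13
y3 = s (x1 - x3) - y1 mod 43 = 17 * (9 - 13) - 39 = 22

2P = (13, 22)


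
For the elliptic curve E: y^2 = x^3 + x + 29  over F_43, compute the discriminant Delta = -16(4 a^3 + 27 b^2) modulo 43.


4 a^3 + 27 b^2 = 4*1^3 + 27*29^2 = 4 + 22707 = 22711
Delta = -16 * (22711) = -363376
Delta mod 43 = 17

Delta = 17 (mod 43)


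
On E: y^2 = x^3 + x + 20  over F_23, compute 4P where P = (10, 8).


k = 4 = 100_2 (binary, LSB first: 001)
Double-and-add from P = (10, 8):
  bit 0 = 0: acc unchanged = O
  bit 1 = 0: acc unchanged = O
  bit 2 = 1: acc = O + (7, 18) = (7, 18)

4P = (7, 18)


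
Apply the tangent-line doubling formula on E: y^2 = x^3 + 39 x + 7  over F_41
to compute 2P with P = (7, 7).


Doubling: s = (3 x1^2 + a) / (2 y1)
s = (3*7^2 + 39) / (2*7) mod 41 = 25
x3 = s^2 - 2 x1 mod 41 = 25^2 - 2*7 = 37
y3 = s (x1 - x3) - y1 mod 41 = 25 * (7 - 37) - 7 = 22

2P = (37, 22)


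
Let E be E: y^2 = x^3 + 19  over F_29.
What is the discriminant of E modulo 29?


4 a^3 + 27 b^2 = 4*0^3 + 27*19^2 = 0 + 9747 = 9747
Delta = -16 * (9747) = -155952
Delta mod 29 = 10

Delta = 10 (mod 29)


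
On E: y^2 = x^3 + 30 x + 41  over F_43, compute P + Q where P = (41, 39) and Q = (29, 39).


P != Q, so use the chord formula.
s = (y2 - y1) / (x2 - x1) = (0) / (31) mod 43 = 0
x3 = s^2 - x1 - x2 mod 43 = 0^2 - 41 - 29 = 16
y3 = s (x1 - x3) - y1 mod 43 = 0 * (41 - 16) - 39 = 4

P + Q = (16, 4)


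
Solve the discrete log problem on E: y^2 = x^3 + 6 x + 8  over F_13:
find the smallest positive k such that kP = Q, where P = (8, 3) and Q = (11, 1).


Enumerate multiples of P until we hit Q = (11, 1):
  1P = (8, 3)
  2P = (7, 4)
  3P = (12, 1)
  4P = (3, 1)
  5P = (11, 1)
Match found at i = 5.

k = 5


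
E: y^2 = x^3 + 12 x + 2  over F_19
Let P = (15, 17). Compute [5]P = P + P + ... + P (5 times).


k = 5 = 101_2 (binary, LSB first: 101)
Double-and-add from P = (15, 17):
  bit 0 = 1: acc = O + (15, 17) = (15, 17)
  bit 1 = 0: acc unchanged = (15, 17)
  bit 2 = 1: acc = (15, 17) + (10, 1) = (5, 15)

5P = (5, 15)


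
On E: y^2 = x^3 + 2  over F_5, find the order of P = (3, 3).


Compute successive multiples of P until we hit O:
  1P = (3, 3)
  2P = (3, 2)
  3P = O

ord(P) = 3


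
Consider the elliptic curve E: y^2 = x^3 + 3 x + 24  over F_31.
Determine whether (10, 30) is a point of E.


Check whether y^2 = x^3 + 3 x + 24 (mod 31) for (x, y) = (10, 30).
LHS: y^2 = 30^2 mod 31 = 1
RHS: x^3 + 3 x + 24 = 10^3 + 3*10 + 24 mod 31 = 0
LHS != RHS

No, not on the curve


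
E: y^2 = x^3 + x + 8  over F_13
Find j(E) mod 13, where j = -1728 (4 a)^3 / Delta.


Delta = -16(4 a^3 + 27 b^2) mod 13 = 4
-1728 * (4 a)^3 = -1728 * (4*1)^3 mod 13 = 12
j = 12 * 4^(-1) mod 13 = 3

j = 3 (mod 13)


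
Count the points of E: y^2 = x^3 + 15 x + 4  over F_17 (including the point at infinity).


For each x in F_17, count y with y^2 = x^3 + 15 x + 4 mod 17:
  x = 0: RHS = 4, y in [2, 15]  -> 2 point(s)
  x = 2: RHS = 8, y in [5, 12]  -> 2 point(s)
  x = 3: RHS = 8, y in [5, 12]  -> 2 point(s)
  x = 4: RHS = 9, y in [3, 14]  -> 2 point(s)
  x = 5: RHS = 0, y in [0]  -> 1 point(s)
  x = 6: RHS = 4, y in [2, 15]  -> 2 point(s)
  x = 9: RHS = 1, y in [1, 16]  -> 2 point(s)
  x = 10: RHS = 15, y in [7, 10]  -> 2 point(s)
  x = 11: RHS = 4, y in [2, 15]  -> 2 point(s)
  x = 12: RHS = 8, y in [5, 12]  -> 2 point(s)
  x = 13: RHS = 16, y in [4, 13]  -> 2 point(s)
  x = 14: RHS = 0, y in [0]  -> 1 point(s)
  x = 15: RHS = 0, y in [0]  -> 1 point(s)
Affine points: 23. Add the point at infinity: total = 24.

#E(F_17) = 24


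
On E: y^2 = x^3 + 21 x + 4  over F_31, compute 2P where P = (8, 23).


Doubling: s = (3 x1^2 + a) / (2 y1)
s = (3*8^2 + 21) / (2*23) mod 31 = 8
x3 = s^2 - 2 x1 mod 31 = 8^2 - 2*8 = 17
y3 = s (x1 - x3) - y1 mod 31 = 8 * (8 - 17) - 23 = 29

2P = (17, 29)


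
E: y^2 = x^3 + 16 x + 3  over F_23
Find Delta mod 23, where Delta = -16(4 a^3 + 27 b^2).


4 a^3 + 27 b^2 = 4*16^3 + 27*3^2 = 16384 + 243 = 16627
Delta = -16 * (16627) = -266032
Delta mod 23 = 9

Delta = 9 (mod 23)


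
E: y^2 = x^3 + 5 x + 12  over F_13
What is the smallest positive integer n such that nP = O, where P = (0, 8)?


Compute successive multiples of P until we hit O:
  1P = (0, 8)
  2P = (10, 10)
  3P = (2, 2)
  4P = (7, 0)
  5P = (2, 11)
  6P = (10, 3)
  7P = (0, 5)
  8P = O

ord(P) = 8


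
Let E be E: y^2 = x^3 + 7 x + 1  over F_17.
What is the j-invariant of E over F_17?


Delta = -16(4 a^3 + 27 b^2) mod 17 = 5
-1728 * (4 a)^3 = -1728 * (4*7)^3 mod 17 = 13
j = 13 * 5^(-1) mod 17 = 6

j = 6 (mod 17)


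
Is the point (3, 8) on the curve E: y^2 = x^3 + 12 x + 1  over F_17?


Check whether y^2 = x^3 + 12 x + 1 (mod 17) for (x, y) = (3, 8).
LHS: y^2 = 8^2 mod 17 = 13
RHS: x^3 + 12 x + 1 = 3^3 + 12*3 + 1 mod 17 = 13
LHS = RHS

Yes, on the curve


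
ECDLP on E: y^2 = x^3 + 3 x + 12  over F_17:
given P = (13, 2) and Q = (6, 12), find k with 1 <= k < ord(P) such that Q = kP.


Enumerate multiples of P until we hit Q = (6, 12):
  1P = (13, 2)
  2P = (8, 15)
  3P = (15, 10)
  4P = (5, 13)
  5P = (7, 11)
  6P = (12, 5)
  7P = (1, 13)
  8P = (16, 5)
  9P = (6, 5)
  10P = (2, 3)
  11P = (11, 4)
  12P = (11, 13)
  13P = (2, 14)
  14P = (6, 12)
Match found at i = 14.

k = 14


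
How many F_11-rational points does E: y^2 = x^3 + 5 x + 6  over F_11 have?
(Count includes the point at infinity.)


For each x in F_11, count y with y^2 = x^3 + 5 x + 6 mod 11:
  x = 1: RHS = 1, y in [1, 10]  -> 2 point(s)
  x = 3: RHS = 4, y in [2, 9]  -> 2 point(s)
  x = 10: RHS = 0, y in [0]  -> 1 point(s)
Affine points: 5. Add the point at infinity: total = 6.

#E(F_11) = 6


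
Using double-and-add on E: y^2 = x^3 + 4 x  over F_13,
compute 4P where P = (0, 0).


k = 4 = 100_2 (binary, LSB first: 001)
Double-and-add from P = (0, 0):
  bit 0 = 0: acc unchanged = O
  bit 1 = 0: acc unchanged = O
  bit 2 = 1: acc = O + O = O

4P = O


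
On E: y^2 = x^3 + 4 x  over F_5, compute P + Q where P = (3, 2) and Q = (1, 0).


P != Q, so use the chord formula.
s = (y2 - y1) / (x2 - x1) = (3) / (3) mod 5 = 1
x3 = s^2 - x1 - x2 mod 5 = 1^2 - 3 - 1 = 2
y3 = s (x1 - x3) - y1 mod 5 = 1 * (3 - 2) - 2 = 4

P + Q = (2, 4)


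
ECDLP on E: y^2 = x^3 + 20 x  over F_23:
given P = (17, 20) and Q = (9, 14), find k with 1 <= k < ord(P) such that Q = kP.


Enumerate multiples of P until we hit Q = (9, 14):
  1P = (17, 20)
  2P = (2, 5)
  3P = (5, 15)
  4P = (9, 14)
Match found at i = 4.

k = 4


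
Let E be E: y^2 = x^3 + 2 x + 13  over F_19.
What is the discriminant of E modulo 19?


4 a^3 + 27 b^2 = 4*2^3 + 27*13^2 = 32 + 4563 = 4595
Delta = -16 * (4595) = -73520
Delta mod 19 = 10

Delta = 10 (mod 19)


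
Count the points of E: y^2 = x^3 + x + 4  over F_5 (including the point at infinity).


For each x in F_5, count y with y^2 = x^3 + 1 x + 4 mod 5:
  x = 0: RHS = 4, y in [2, 3]  -> 2 point(s)
  x = 1: RHS = 1, y in [1, 4]  -> 2 point(s)
  x = 2: RHS = 4, y in [2, 3]  -> 2 point(s)
  x = 3: RHS = 4, y in [2, 3]  -> 2 point(s)
Affine points: 8. Add the point at infinity: total = 9.

#E(F_5) = 9


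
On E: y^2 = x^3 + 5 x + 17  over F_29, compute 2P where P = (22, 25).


Doubling: s = (3 x1^2 + a) / (2 y1)
s = (3*22^2 + 5) / (2*25) mod 29 = 10
x3 = s^2 - 2 x1 mod 29 = 10^2 - 2*22 = 27
y3 = s (x1 - x3) - y1 mod 29 = 10 * (22 - 27) - 25 = 12

2P = (27, 12)


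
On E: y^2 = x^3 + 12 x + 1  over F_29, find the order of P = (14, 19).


Compute successive multiples of P until we hit O:
  1P = (14, 19)
  2P = (2, 27)
  3P = (7, 15)
  4P = (3, 8)
  5P = (13, 11)
  6P = (8, 0)
  7P = (13, 18)
  8P = (3, 21)
  ... (continuing to 12P)
  12P = O

ord(P) = 12


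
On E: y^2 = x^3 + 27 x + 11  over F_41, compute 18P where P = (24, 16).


k = 18 = 10010_2 (binary, LSB first: 01001)
Double-and-add from P = (24, 16):
  bit 0 = 0: acc unchanged = O
  bit 1 = 1: acc = O + (11, 32) = (11, 32)
  bit 2 = 0: acc unchanged = (11, 32)
  bit 3 = 0: acc unchanged = (11, 32)
  bit 4 = 1: acc = (11, 32) + (3, 18) = (7, 16)

18P = (7, 16)


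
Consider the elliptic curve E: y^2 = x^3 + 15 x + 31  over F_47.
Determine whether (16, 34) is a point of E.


Check whether y^2 = x^3 + 15 x + 31 (mod 47) for (x, y) = (16, 34).
LHS: y^2 = 34^2 mod 47 = 28
RHS: x^3 + 15 x + 31 = 16^3 + 15*16 + 31 mod 47 = 43
LHS != RHS

No, not on the curve


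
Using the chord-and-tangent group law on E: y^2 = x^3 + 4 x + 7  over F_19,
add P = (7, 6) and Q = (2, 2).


P != Q, so use the chord formula.
s = (y2 - y1) / (x2 - x1) = (15) / (14) mod 19 = 16
x3 = s^2 - x1 - x2 mod 19 = 16^2 - 7 - 2 = 0
y3 = s (x1 - x3) - y1 mod 19 = 16 * (7 - 0) - 6 = 11

P + Q = (0, 11)


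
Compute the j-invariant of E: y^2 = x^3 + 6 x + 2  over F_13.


Delta = -16(4 a^3 + 27 b^2) mod 13 = 9
-1728 * (4 a)^3 = -1728 * (4*6)^3 mod 13 = 5
j = 5 * 9^(-1) mod 13 = 2

j = 2 (mod 13)


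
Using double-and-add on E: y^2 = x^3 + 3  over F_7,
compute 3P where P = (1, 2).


k = 3 = 11_2 (binary, LSB first: 11)
Double-and-add from P = (1, 2):
  bit 0 = 1: acc = O + (1, 2) = (1, 2)
  bit 1 = 1: acc = (1, 2) + (6, 3) = (2, 2)

3P = (2, 2)


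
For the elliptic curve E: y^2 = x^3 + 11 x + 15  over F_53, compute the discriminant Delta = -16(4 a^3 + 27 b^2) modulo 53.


4 a^3 + 27 b^2 = 4*11^3 + 27*15^2 = 5324 + 6075 = 11399
Delta = -16 * (11399) = -182384
Delta mod 53 = 42

Delta = 42 (mod 53)


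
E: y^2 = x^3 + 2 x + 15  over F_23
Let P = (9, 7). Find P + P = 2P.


Doubling: s = (3 x1^2 + a) / (2 y1)
s = (3*9^2 + 2) / (2*7) mod 23 = 6
x3 = s^2 - 2 x1 mod 23 = 6^2 - 2*9 = 18
y3 = s (x1 - x3) - y1 mod 23 = 6 * (9 - 18) - 7 = 8

2P = (18, 8)


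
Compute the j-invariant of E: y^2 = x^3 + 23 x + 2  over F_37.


Delta = -16(4 a^3 + 27 b^2) mod 37 = 25
-1728 * (4 a)^3 = -1728 * (4*23)^3 mod 37 = 31
j = 31 * 25^(-1) mod 37 = 19

j = 19 (mod 37)


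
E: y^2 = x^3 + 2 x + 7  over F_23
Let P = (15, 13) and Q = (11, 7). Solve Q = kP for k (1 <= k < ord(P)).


Enumerate multiples of P until we hit Q = (11, 7):
  1P = (15, 13)
  2P = (22, 2)
  3P = (11, 7)
Match found at i = 3.

k = 3


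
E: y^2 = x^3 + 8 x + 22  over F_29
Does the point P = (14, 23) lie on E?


Check whether y^2 = x^3 + 8 x + 22 (mod 29) for (x, y) = (14, 23).
LHS: y^2 = 23^2 mod 29 = 7
RHS: x^3 + 8 x + 22 = 14^3 + 8*14 + 22 mod 29 = 7
LHS = RHS

Yes, on the curve


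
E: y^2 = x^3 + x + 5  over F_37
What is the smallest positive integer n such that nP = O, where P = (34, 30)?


Compute successive multiples of P until we hit O:
  1P = (34, 30)
  2P = (10, 33)
  3P = (4, 31)
  4P = (33, 23)
  5P = (19, 1)
  6P = (30, 32)
  7P = (1, 9)
  8P = (18, 34)
  ... (continuing to 38P)
  38P = O

ord(P) = 38


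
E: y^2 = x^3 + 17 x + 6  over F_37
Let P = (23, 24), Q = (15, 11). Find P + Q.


P != Q, so use the chord formula.
s = (y2 - y1) / (x2 - x1) = (24) / (29) mod 37 = 34
x3 = s^2 - x1 - x2 mod 37 = 34^2 - 23 - 15 = 8
y3 = s (x1 - x3) - y1 mod 37 = 34 * (23 - 8) - 24 = 5

P + Q = (8, 5)


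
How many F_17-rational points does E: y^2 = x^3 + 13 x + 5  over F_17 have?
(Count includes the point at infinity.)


For each x in F_17, count y with y^2 = x^3 + 13 x + 5 mod 17:
  x = 1: RHS = 2, y in [6, 11]  -> 2 point(s)
  x = 4: RHS = 2, y in [6, 11]  -> 2 point(s)
  x = 5: RHS = 8, y in [5, 12]  -> 2 point(s)
  x = 8: RHS = 9, y in [3, 14]  -> 2 point(s)
  x = 9: RHS = 1, y in [1, 16]  -> 2 point(s)
  x = 10: RHS = 13, y in [8, 9]  -> 2 point(s)
  x = 11: RHS = 0, y in [0]  -> 1 point(s)
  x = 12: RHS = 2, y in [6, 11]  -> 2 point(s)
  x = 13: RHS = 8, y in [5, 12]  -> 2 point(s)
  x = 16: RHS = 8, y in [5, 12]  -> 2 point(s)
Affine points: 19. Add the point at infinity: total = 20.

#E(F_17) = 20


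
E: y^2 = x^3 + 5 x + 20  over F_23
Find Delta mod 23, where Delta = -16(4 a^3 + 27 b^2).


4 a^3 + 27 b^2 = 4*5^3 + 27*20^2 = 500 + 10800 = 11300
Delta = -16 * (11300) = -180800
Delta mod 23 = 3

Delta = 3 (mod 23)


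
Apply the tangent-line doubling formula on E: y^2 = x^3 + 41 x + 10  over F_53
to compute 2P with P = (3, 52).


Doubling: s = (3 x1^2 + a) / (2 y1)
s = (3*3^2 + 41) / (2*52) mod 53 = 19
x3 = s^2 - 2 x1 mod 53 = 19^2 - 2*3 = 37
y3 = s (x1 - x3) - y1 mod 53 = 19 * (3 - 37) - 52 = 44

2P = (37, 44)


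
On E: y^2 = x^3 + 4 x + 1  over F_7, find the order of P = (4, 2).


Compute successive multiples of P until we hit O:
  1P = (4, 2)
  2P = (0, 1)
  3P = (0, 6)
  4P = (4, 5)
  5P = O

ord(P) = 5


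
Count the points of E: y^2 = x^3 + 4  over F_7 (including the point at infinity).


For each x in F_7, count y with y^2 = x^3 + 0 x + 4 mod 7:
  x = 0: RHS = 4, y in [2, 5]  -> 2 point(s)
Affine points: 2. Add the point at infinity: total = 3.

#E(F_7) = 3


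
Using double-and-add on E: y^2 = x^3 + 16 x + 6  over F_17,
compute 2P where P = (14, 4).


k = 2 = 10_2 (binary, LSB first: 01)
Double-and-add from P = (14, 4):
  bit 0 = 0: acc unchanged = O
  bit 1 = 1: acc = O + (7, 6) = (7, 6)

2P = (7, 6)


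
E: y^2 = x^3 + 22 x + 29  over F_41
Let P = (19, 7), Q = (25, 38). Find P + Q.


P != Q, so use the chord formula.
s = (y2 - y1) / (x2 - x1) = (31) / (6) mod 41 = 12
x3 = s^2 - x1 - x2 mod 41 = 12^2 - 19 - 25 = 18
y3 = s (x1 - x3) - y1 mod 41 = 12 * (19 - 18) - 7 = 5

P + Q = (18, 5)


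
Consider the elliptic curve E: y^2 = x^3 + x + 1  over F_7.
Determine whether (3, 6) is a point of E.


Check whether y^2 = x^3 + 1 x + 1 (mod 7) for (x, y) = (3, 6).
LHS: y^2 = 6^2 mod 7 = 1
RHS: x^3 + 1 x + 1 = 3^3 + 1*3 + 1 mod 7 = 3
LHS != RHS

No, not on the curve


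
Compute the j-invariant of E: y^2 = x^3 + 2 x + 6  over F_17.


Delta = -16(4 a^3 + 27 b^2) mod 17 = 1
-1728 * (4 a)^3 = -1728 * (4*2)^3 mod 17 = 12
j = 12 * 1^(-1) mod 17 = 12

j = 12 (mod 17)


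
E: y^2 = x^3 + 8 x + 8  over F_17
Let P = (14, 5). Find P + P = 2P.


Doubling: s = (3 x1^2 + a) / (2 y1)
s = (3*14^2 + 8) / (2*5) mod 17 = 12
x3 = s^2 - 2 x1 mod 17 = 12^2 - 2*14 = 14
y3 = s (x1 - x3) - y1 mod 17 = 12 * (14 - 14) - 5 = 12

2P = (14, 12)


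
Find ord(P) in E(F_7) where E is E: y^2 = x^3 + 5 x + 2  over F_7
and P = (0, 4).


Compute successive multiples of P until we hit O:
  1P = (0, 4)
  2P = (4, 4)
  3P = (3, 3)
  4P = (1, 1)
  5P = (1, 6)
  6P = (3, 4)
  7P = (4, 3)
  8P = (0, 3)
  ... (continuing to 9P)
  9P = O

ord(P) = 9


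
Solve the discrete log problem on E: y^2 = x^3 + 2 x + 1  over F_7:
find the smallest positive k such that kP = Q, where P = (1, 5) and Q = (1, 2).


Enumerate multiples of P until we hit Q = (1, 2):
  1P = (1, 5)
  2P = (0, 6)
  3P = (0, 1)
  4P = (1, 2)
Match found at i = 4.

k = 4


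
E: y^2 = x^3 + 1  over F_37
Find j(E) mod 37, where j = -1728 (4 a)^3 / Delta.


Delta = -16(4 a^3 + 27 b^2) mod 37 = 12
-1728 * (4 a)^3 = -1728 * (4*0)^3 mod 37 = 0
j = 0 * 12^(-1) mod 37 = 0

j = 0 (mod 37)


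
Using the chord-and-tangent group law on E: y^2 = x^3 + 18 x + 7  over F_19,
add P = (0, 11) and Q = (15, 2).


P != Q, so use the chord formula.
s = (y2 - y1) / (x2 - x1) = (10) / (15) mod 19 = 7
x3 = s^2 - x1 - x2 mod 19 = 7^2 - 0 - 15 = 15
y3 = s (x1 - x3) - y1 mod 19 = 7 * (0 - 15) - 11 = 17

P + Q = (15, 17)


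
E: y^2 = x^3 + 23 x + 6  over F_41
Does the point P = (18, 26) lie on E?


Check whether y^2 = x^3 + 23 x + 6 (mod 41) for (x, y) = (18, 26).
LHS: y^2 = 26^2 mod 41 = 20
RHS: x^3 + 23 x + 6 = 18^3 + 23*18 + 6 mod 41 = 20
LHS = RHS

Yes, on the curve


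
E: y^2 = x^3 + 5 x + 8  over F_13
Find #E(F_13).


For each x in F_13, count y with y^2 = x^3 + 5 x + 8 mod 13:
  x = 1: RHS = 1, y in [1, 12]  -> 2 point(s)
  x = 2: RHS = 0, y in [0]  -> 1 point(s)
  x = 4: RHS = 1, y in [1, 12]  -> 2 point(s)
  x = 7: RHS = 9, y in [3, 10]  -> 2 point(s)
  x = 8: RHS = 1, y in [1, 12]  -> 2 point(s)
  x = 11: RHS = 3, y in [4, 9]  -> 2 point(s)
Affine points: 11. Add the point at infinity: total = 12.

#E(F_13) = 12


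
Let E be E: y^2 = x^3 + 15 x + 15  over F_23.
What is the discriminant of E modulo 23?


4 a^3 + 27 b^2 = 4*15^3 + 27*15^2 = 13500 + 6075 = 19575
Delta = -16 * (19575) = -313200
Delta mod 23 = 14

Delta = 14 (mod 23)


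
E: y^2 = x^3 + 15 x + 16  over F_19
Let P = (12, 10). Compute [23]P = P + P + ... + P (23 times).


k = 23 = 10111_2 (binary, LSB first: 11101)
Double-and-add from P = (12, 10):
  bit 0 = 1: acc = O + (12, 10) = (12, 10)
  bit 1 = 1: acc = (12, 10) + (0, 15) = (11, 7)
  bit 2 = 1: acc = (11, 7) + (5, 11) = (14, 14)
  bit 3 = 0: acc unchanged = (14, 14)
  bit 4 = 1: acc = (14, 14) + (10, 11) = (11, 12)

23P = (11, 12)


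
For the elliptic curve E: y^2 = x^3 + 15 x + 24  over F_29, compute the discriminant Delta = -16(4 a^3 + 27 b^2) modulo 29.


4 a^3 + 27 b^2 = 4*15^3 + 27*24^2 = 13500 + 15552 = 29052
Delta = -16 * (29052) = -464832
Delta mod 29 = 9

Delta = 9 (mod 29)


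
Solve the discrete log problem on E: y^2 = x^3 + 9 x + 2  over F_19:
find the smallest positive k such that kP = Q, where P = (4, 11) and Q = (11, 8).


Enumerate multiples of P until we hit Q = (11, 8):
  1P = (4, 11)
  2P = (11, 8)
Match found at i = 2.

k = 2


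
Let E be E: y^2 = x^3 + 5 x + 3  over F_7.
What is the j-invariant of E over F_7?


Delta = -16(4 a^3 + 27 b^2) mod 7 = 5
-1728 * (4 a)^3 = -1728 * (4*5)^3 mod 7 = 6
j = 6 * 5^(-1) mod 7 = 4

j = 4 (mod 7)


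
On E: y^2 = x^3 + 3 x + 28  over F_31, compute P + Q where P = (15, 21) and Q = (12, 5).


P != Q, so use the chord formula.
s = (y2 - y1) / (x2 - x1) = (15) / (28) mod 31 = 26
x3 = s^2 - x1 - x2 mod 31 = 26^2 - 15 - 12 = 29
y3 = s (x1 - x3) - y1 mod 31 = 26 * (15 - 29) - 21 = 18

P + Q = (29, 18)


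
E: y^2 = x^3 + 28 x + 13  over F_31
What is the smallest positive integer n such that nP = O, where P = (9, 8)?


Compute successive multiples of P until we hit O:
  1P = (9, 8)
  2P = (21, 29)
  3P = (6, 5)
  4P = (17, 15)
  5P = (14, 7)
  6P = (13, 30)
  7P = (16, 0)
  8P = (13, 1)
  ... (continuing to 14P)
  14P = O

ord(P) = 14


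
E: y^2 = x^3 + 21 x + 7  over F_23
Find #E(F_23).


For each x in F_23, count y with y^2 = x^3 + 21 x + 7 mod 23:
  x = 1: RHS = 6, y in [11, 12]  -> 2 point(s)
  x = 6: RHS = 4, y in [2, 21]  -> 2 point(s)
  x = 12: RHS = 9, y in [3, 20]  -> 2 point(s)
  x = 13: RHS = 16, y in [4, 19]  -> 2 point(s)
  x = 14: RHS = 9, y in [3, 20]  -> 2 point(s)
  x = 16: RHS = 0, y in [0]  -> 1 point(s)
  x = 20: RHS = 9, y in [3, 20]  -> 2 point(s)
  x = 21: RHS = 3, y in [7, 16]  -> 2 point(s)
  x = 22: RHS = 8, y in [10, 13]  -> 2 point(s)
Affine points: 17. Add the point at infinity: total = 18.

#E(F_23) = 18


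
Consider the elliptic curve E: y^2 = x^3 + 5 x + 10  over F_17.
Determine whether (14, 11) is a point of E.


Check whether y^2 = x^3 + 5 x + 10 (mod 17) for (x, y) = (14, 11).
LHS: y^2 = 11^2 mod 17 = 2
RHS: x^3 + 5 x + 10 = 14^3 + 5*14 + 10 mod 17 = 2
LHS = RHS

Yes, on the curve


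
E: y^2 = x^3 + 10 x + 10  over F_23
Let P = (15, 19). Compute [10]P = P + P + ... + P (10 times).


k = 10 = 1010_2 (binary, LSB first: 0101)
Double-and-add from P = (15, 19):
  bit 0 = 0: acc unchanged = O
  bit 1 = 1: acc = O + (11, 18) = (11, 18)
  bit 2 = 0: acc unchanged = (11, 18)
  bit 3 = 1: acc = (11, 18) + (12, 8) = (8, 21)

10P = (8, 21)


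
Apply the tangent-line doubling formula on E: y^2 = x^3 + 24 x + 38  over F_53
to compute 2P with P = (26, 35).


Doubling: s = (3 x1^2 + a) / (2 y1)
s = (3*26^2 + 24) / (2*35) mod 53 = 49
x3 = s^2 - 2 x1 mod 53 = 49^2 - 2*26 = 17
y3 = s (x1 - x3) - y1 mod 53 = 49 * (26 - 17) - 35 = 35

2P = (17, 35)


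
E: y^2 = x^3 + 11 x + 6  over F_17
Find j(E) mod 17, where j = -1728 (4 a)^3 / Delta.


Delta = -16(4 a^3 + 27 b^2) mod 17 = 6
-1728 * (4 a)^3 = -1728 * (4*11)^3 mod 17 = 16
j = 16 * 6^(-1) mod 17 = 14

j = 14 (mod 17)


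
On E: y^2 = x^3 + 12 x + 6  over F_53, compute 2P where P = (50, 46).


Doubling: s = (3 x1^2 + a) / (2 y1)
s = (3*50^2 + 12) / (2*46) mod 53 = 1
x3 = s^2 - 2 x1 mod 53 = 1^2 - 2*50 = 7
y3 = s (x1 - x3) - y1 mod 53 = 1 * (50 - 7) - 46 = 50

2P = (7, 50)


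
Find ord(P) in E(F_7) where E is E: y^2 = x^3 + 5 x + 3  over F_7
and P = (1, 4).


Compute successive multiples of P until we hit O:
  1P = (1, 4)
  2P = (6, 5)
  3P = (2, 0)
  4P = (6, 2)
  5P = (1, 3)
  6P = O

ord(P) = 6


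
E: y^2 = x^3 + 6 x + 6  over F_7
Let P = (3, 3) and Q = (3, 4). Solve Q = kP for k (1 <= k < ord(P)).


Enumerate multiples of P until we hit Q = (3, 4):
  1P = (3, 3)
  2P = (5, 0)
  3P = (3, 4)
Match found at i = 3.

k = 3


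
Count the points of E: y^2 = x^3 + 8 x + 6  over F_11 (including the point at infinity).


For each x in F_11, count y with y^2 = x^3 + 8 x + 6 mod 11:
  x = 1: RHS = 4, y in [2, 9]  -> 2 point(s)
  x = 4: RHS = 3, y in [5, 6]  -> 2 point(s)
  x = 7: RHS = 9, y in [3, 8]  -> 2 point(s)
  x = 9: RHS = 4, y in [2, 9]  -> 2 point(s)
Affine points: 8. Add the point at infinity: total = 9.

#E(F_11) = 9


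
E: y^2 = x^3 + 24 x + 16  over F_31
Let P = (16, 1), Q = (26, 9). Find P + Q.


P != Q, so use the chord formula.
s = (y2 - y1) / (x2 - x1) = (8) / (10) mod 31 = 7
x3 = s^2 - x1 - x2 mod 31 = 7^2 - 16 - 26 = 7
y3 = s (x1 - x3) - y1 mod 31 = 7 * (16 - 7) - 1 = 0

P + Q = (7, 0)


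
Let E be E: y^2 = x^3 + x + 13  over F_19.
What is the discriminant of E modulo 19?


4 a^3 + 27 b^2 = 4*1^3 + 27*13^2 = 4 + 4563 = 4567
Delta = -16 * (4567) = -73072
Delta mod 19 = 2

Delta = 2 (mod 19)


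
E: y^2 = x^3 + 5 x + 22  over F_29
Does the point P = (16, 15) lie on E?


Check whether y^2 = x^3 + 5 x + 22 (mod 29) for (x, y) = (16, 15).
LHS: y^2 = 15^2 mod 29 = 22
RHS: x^3 + 5 x + 22 = 16^3 + 5*16 + 22 mod 29 = 22
LHS = RHS

Yes, on the curve


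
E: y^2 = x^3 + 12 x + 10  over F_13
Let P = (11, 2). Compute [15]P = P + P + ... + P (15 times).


k = 15 = 1111_2 (binary, LSB first: 1111)
Double-and-add from P = (11, 2):
  bit 0 = 1: acc = O + (11, 2) = (11, 2)
  bit 1 = 1: acc = (11, 2) + (1, 6) = (10, 8)
  bit 2 = 1: acc = (10, 8) + (2, 9) = (0, 7)
  bit 3 = 1: acc = (0, 7) + (5, 0) = (11, 11)

15P = (11, 11)


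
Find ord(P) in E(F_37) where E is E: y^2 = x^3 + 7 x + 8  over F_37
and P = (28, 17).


Compute successive multiples of P until we hit O:
  1P = (28, 17)
  2P = (27, 23)
  3P = (18, 34)
  4P = (32, 12)
  5P = (4, 27)
  6P = (8, 24)
  7P = (31, 34)
  8P = (6, 9)
  ... (continuing to 40P)
  40P = O

ord(P) = 40


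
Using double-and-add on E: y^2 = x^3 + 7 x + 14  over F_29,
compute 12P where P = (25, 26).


k = 12 = 1100_2 (binary, LSB first: 0011)
Double-and-add from P = (25, 26):
  bit 0 = 0: acc unchanged = O
  bit 1 = 0: acc unchanged = O
  bit 2 = 1: acc = O + (11, 1) = (11, 1)
  bit 3 = 1: acc = (11, 1) + (12, 17) = (1, 14)

12P = (1, 14)


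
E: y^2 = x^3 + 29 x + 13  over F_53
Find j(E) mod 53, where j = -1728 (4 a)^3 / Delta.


Delta = -16(4 a^3 + 27 b^2) mod 53 = 33
-1728 * (4 a)^3 = -1728 * (4*29)^3 mod 53 = 12
j = 12 * 33^(-1) mod 53 = 10

j = 10 (mod 53)


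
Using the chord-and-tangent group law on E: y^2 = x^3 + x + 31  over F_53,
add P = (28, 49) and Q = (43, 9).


P != Q, so use the chord formula.
s = (y2 - y1) / (x2 - x1) = (13) / (15) mod 53 = 15
x3 = s^2 - x1 - x2 mod 53 = 15^2 - 28 - 43 = 48
y3 = s (x1 - x3) - y1 mod 53 = 15 * (28 - 48) - 49 = 22

P + Q = (48, 22)


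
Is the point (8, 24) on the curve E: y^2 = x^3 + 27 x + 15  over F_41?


Check whether y^2 = x^3 + 27 x + 15 (mod 41) for (x, y) = (8, 24).
LHS: y^2 = 24^2 mod 41 = 2
RHS: x^3 + 27 x + 15 = 8^3 + 27*8 + 15 mod 41 = 5
LHS != RHS

No, not on the curve


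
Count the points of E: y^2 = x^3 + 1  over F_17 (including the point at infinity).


For each x in F_17, count y with y^2 = x^3 + 0 x + 1 mod 17:
  x = 0: RHS = 1, y in [1, 16]  -> 2 point(s)
  x = 1: RHS = 2, y in [6, 11]  -> 2 point(s)
  x = 2: RHS = 9, y in [3, 14]  -> 2 point(s)
  x = 6: RHS = 13, y in [8, 9]  -> 2 point(s)
  x = 7: RHS = 4, y in [2, 15]  -> 2 point(s)
  x = 9: RHS = 16, y in [4, 13]  -> 2 point(s)
  x = 10: RHS = 15, y in [7, 10]  -> 2 point(s)
  x = 14: RHS = 8, y in [5, 12]  -> 2 point(s)
  x = 16: RHS = 0, y in [0]  -> 1 point(s)
Affine points: 17. Add the point at infinity: total = 18.

#E(F_17) = 18


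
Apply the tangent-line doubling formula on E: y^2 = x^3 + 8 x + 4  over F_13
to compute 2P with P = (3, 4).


Doubling: s = (3 x1^2 + a) / (2 y1)
s = (3*3^2 + 8) / (2*4) mod 13 = 6
x3 = s^2 - 2 x1 mod 13 = 6^2 - 2*3 = 4
y3 = s (x1 - x3) - y1 mod 13 = 6 * (3 - 4) - 4 = 3

2P = (4, 3)


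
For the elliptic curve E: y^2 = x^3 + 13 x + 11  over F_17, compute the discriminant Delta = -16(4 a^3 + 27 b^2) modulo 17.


4 a^3 + 27 b^2 = 4*13^3 + 27*11^2 = 8788 + 3267 = 12055
Delta = -16 * (12055) = -192880
Delta mod 17 = 2

Delta = 2 (mod 17)


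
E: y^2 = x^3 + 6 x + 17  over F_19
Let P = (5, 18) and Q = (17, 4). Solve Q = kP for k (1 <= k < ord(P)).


Enumerate multiples of P until we hit Q = (17, 4):
  1P = (5, 18)
  2P = (1, 10)
  3P = (17, 15)
  4P = (3, 10)
  5P = (8, 8)
  6P = (15, 9)
  7P = (0, 6)
  8P = (0, 13)
  9P = (15, 10)
  10P = (8, 11)
  11P = (3, 9)
  12P = (17, 4)
Match found at i = 12.

k = 12


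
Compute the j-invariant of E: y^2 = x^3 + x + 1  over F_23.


Delta = -16(4 a^3 + 27 b^2) mod 23 = 10
-1728 * (4 a)^3 = -1728 * (4*1)^3 mod 23 = 15
j = 15 * 10^(-1) mod 23 = 13

j = 13 (mod 23)


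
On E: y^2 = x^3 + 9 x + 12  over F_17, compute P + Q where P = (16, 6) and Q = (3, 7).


P != Q, so use the chord formula.
s = (y2 - y1) / (x2 - x1) = (1) / (4) mod 17 = 13
x3 = s^2 - x1 - x2 mod 17 = 13^2 - 16 - 3 = 14
y3 = s (x1 - x3) - y1 mod 17 = 13 * (16 - 14) - 6 = 3

P + Q = (14, 3)


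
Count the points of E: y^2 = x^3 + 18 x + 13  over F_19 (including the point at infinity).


For each x in F_19, count y with y^2 = x^3 + 18 x + 13 mod 19:
  x = 2: RHS = 0, y in [0]  -> 1 point(s)
  x = 4: RHS = 16, y in [4, 15]  -> 2 point(s)
  x = 5: RHS = 0, y in [0]  -> 1 point(s)
  x = 7: RHS = 7, y in [8, 11]  -> 2 point(s)
  x = 8: RHS = 4, y in [2, 17]  -> 2 point(s)
  x = 9: RHS = 11, y in [7, 12]  -> 2 point(s)
  x = 12: RHS = 0, y in [0]  -> 1 point(s)
  x = 14: RHS = 7, y in [8, 11]  -> 2 point(s)
  x = 17: RHS = 7, y in [8, 11]  -> 2 point(s)
Affine points: 15. Add the point at infinity: total = 16.

#E(F_19) = 16


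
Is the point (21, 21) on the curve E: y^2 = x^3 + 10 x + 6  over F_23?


Check whether y^2 = x^3 + 10 x + 6 (mod 23) for (x, y) = (21, 21).
LHS: y^2 = 21^2 mod 23 = 4
RHS: x^3 + 10 x + 6 = 21^3 + 10*21 + 6 mod 23 = 1
LHS != RHS

No, not on the curve


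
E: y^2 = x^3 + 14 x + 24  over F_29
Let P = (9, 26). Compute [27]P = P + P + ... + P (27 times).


k = 27 = 11011_2 (binary, LSB first: 11011)
Double-and-add from P = (9, 26):
  bit 0 = 1: acc = O + (9, 26) = (9, 26)
  bit 1 = 1: acc = (9, 26) + (5, 25) = (6, 11)
  bit 2 = 0: acc unchanged = (6, 11)
  bit 3 = 1: acc = (6, 11) + (16, 9) = (14, 8)
  bit 4 = 1: acc = (14, 8) + (3, 8) = (12, 21)

27P = (12, 21)


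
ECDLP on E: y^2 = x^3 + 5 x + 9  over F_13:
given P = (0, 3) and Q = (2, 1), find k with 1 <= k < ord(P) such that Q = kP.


Enumerate multiples of P until we hit Q = (2, 1):
  1P = (0, 3)
  2P = (9, 9)
  3P = (3, 8)
  4P = (7, 7)
  5P = (5, 9)
  6P = (11, 2)
  7P = (12, 4)
  8P = (2, 12)
  9P = (2, 1)
Match found at i = 9.

k = 9
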